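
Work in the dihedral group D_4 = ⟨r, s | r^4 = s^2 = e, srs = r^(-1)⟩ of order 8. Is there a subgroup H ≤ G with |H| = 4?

4 | 8. A subgroup of order 4 is {e, r, r^2, r^3}.

Yes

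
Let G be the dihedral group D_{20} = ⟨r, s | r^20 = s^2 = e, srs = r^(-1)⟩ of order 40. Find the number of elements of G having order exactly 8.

0

No element of G has order 8 (even though 8 | 40).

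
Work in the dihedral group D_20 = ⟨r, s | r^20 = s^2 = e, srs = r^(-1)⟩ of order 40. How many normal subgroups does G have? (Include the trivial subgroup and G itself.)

G has 48 subgroups. Checking conjugation-invariance by order — order 1: 1/1 normal; order 2: 1/21 normal; order 4: 1/11 normal; order 5: 1/1 normal; order 8: 0/5 normal; order 10: 1/5 normal; order 20: 3/3 normal; order 40: 1/1 normal.
Total normal subgroups: 9.

9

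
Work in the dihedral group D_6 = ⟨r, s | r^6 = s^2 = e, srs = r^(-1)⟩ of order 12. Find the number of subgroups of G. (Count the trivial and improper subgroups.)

16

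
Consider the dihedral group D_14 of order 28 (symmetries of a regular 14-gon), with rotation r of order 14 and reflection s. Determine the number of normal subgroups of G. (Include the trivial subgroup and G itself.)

7

G has 28 subgroups. Checking conjugation-invariance by order — order 1: 1/1 normal; order 2: 1/15 normal; order 4: 0/7 normal; order 7: 1/1 normal; order 14: 3/3 normal; order 28: 1/1 normal.
Total normal subgroups: 7.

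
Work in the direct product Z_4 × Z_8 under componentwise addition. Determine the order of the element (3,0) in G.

The order of (3,0) in Z_4 × Z_8 is lcm(ord(3) in Z_4, ord(0) in Z_8).
ord(3) = 4 and ord(0) = 1, so |⟨(3,0)⟩| = lcm(4, 1) = 4.

4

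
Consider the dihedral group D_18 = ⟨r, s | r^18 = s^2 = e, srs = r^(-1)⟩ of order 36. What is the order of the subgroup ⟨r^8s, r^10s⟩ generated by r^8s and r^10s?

18

|⟨r^8s⟩| = 2 and |⟨r^10s⟩| = 2, so |H| is a multiple of lcm(2, 2) = 2 and divides |G| = 36.
Closing under the operation: H = {e, r^2, r^4, r^6, r^8, r^10, r^12, r^14, r^16, s, r^2s, r^4s, r^6s, r^8s, r^10s, r^12s, r^14s, r^16s}, so |H| = 18.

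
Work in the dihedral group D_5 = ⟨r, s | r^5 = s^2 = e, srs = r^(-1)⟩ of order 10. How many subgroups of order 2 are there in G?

5

|G| = 10 and 2 | 10, so subgroups of order 2 are possible by Lagrange.
The subgroups of order 2 are: {e, r^2s}; {e, r^3s}; {e, r^4s}; {e, rs}; … (5 in all).
So G has 5 subgroups of order 2.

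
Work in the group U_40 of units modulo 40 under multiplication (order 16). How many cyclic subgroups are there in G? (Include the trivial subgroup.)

12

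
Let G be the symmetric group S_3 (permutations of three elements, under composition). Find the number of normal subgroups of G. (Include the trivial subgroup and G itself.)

3

G has 6 subgroups. Checking conjugation-invariance by order — order 1: 1/1 normal; order 2: 0/3 normal; order 3: 1/1 normal; order 6: 1/1 normal.
Total normal subgroups: 3.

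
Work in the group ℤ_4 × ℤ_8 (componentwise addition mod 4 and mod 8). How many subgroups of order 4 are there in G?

7

|G| = 32 and 4 | 32, so subgroups of order 4 are possible by Lagrange.
The subgroups of order 4 are: {(0,0), (0,2), (0,4), (0,6)}; {(0,0), (0,4), (2,0), (2,4)}; {(0,0), (0,4), (2,2), (2,6)}; {(0,0), (1,0), (2,0), (3,0)}; … (7 in all).
So G has 7 subgroups of order 4.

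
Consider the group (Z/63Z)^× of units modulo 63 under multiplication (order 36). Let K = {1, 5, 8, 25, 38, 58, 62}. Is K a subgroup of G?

No

|K| = 7 does not divide |G| = 36, so by Lagrange K is not a subgroup.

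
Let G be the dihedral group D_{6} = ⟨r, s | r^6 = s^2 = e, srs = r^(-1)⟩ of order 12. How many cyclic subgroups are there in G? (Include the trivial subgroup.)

10

A cyclic subgroup of order d is generated by each of its φ(d) elements of order d, so the cyclic subgroups of order d number (#elements of order d)/φ(d).
Cyclic subgroups by order — order 1: 1; order 2: 7; order 3: 1; order 6: 1.
Total: 10.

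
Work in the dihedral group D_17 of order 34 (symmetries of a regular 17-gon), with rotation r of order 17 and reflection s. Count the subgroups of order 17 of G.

1

|G| = 34 and 17 | 34, so subgroups of order 17 are possible by Lagrange.
The subgroups of order 17 are: {e, r, r^2, r^3, r^4, r^5, r^6, r^7, r^8, r^9, r^10, r^11, r^12, r^13, r^14, r^15, r^16}.
So G has 1 subgroup of order 17.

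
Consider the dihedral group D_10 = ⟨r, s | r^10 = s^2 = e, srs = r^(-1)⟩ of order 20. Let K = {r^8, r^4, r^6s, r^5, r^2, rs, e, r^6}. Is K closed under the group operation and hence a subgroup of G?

No

|K| = 8 does not divide |G| = 20, so by Lagrange K is not a subgroup.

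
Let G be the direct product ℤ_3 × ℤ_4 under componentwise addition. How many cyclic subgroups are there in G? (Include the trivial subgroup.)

A cyclic subgroup of order d is generated by each of its φ(d) elements of order d, so the cyclic subgroups of order d number (#elements of order d)/φ(d).
Cyclic subgroups by order — order 1: 1; order 2: 1; order 3: 1; order 4: 1; order 6: 1; order 12: 1.
Total: 6.

6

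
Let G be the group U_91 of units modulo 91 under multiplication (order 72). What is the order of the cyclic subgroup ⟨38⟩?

6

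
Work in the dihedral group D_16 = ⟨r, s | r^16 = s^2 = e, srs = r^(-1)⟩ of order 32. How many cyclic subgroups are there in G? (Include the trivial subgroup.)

Group the elements of G by the cyclic subgroup they generate; each cyclic subgroup of order d accounts for φ(d) elements.
Cyclic subgroups by order — order 1: 1; order 2: 17; order 4: 1; order 8: 1; order 16: 1.
Total: 21.

21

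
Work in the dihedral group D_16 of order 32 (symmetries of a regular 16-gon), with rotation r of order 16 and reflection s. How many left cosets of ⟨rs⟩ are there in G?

16

|⟨rs⟩| = 2 and |G| = 32.
By Lagrange, [G : H] = |G|/|H| = 32/2 = 16.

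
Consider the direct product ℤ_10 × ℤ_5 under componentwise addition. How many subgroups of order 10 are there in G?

|G| = 50 and 10 | 50, so subgroups of order 10 are possible by Lagrange.
The subgroups of order 10 are: {(0,0), (0,1), (0,2), (0,3), (0,4), (5,0), (5,1), (5,2), (5,3), (5,4)}; {(0,0), (1,0), (2,0), (3,0), (4,0), (5,0), (6,0), (7,0), (8,0), (9,0)}; {(0,0), (1,1), (2,2), (3,3), (4,4), (5,0), (6,1), (7,2), (8,3), (9,4)}; {(0,0), (1,2), (2,4), (3,1), (4,3), (5,0), (6,2), (7,4), (8,1), (9,3)}; … (6 in all).
So G has 6 subgroups of order 10.

6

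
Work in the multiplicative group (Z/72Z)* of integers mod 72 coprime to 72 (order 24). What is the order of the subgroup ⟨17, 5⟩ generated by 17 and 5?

12

|⟨17⟩| = 2 and |⟨5⟩| = 6, so |H| is a multiple of lcm(2, 6) = 6 and divides |G| = 24.
Closing under the operation: H = {1, 5, 13, 17, 25, 29, 37, 41, 49, 53, 61, 65}, so |H| = 12.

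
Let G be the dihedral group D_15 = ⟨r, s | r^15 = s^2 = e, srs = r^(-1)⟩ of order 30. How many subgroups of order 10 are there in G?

|G| = 30 and 10 | 30, so subgroups of order 10 are possible by Lagrange.
The subgroups of order 10 are: {e, r^3, r^6, r^9, r^12, rs, r^4s, r^7s, r^10s, r^13s}; {e, r^3, r^6, r^9, r^12, r^2s, r^5s, r^8s, r^11s, r^14s}; {e, r^3, r^6, r^9, r^12, s, r^3s, r^6s, r^9s, r^12s}.
So G has 3 subgroups of order 10.

3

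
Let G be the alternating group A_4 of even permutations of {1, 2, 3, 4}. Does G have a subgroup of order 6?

No

6 | 12, so Lagrange does not rule it out; but checking all subgroups of G, none has order 6.
(A_4 is the standard example that the converse of Lagrange fails.)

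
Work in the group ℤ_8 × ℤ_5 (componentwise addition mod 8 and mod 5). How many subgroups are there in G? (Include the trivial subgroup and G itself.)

|G| = 40, so by Lagrange every subgroup order divides 40. Divisors: 1, 2, 4, 5, 8, 10, 20, 40.
Subgroups by order — order 1: 1; order 2: 1; order 4: 1; order 5: 1; order 8: 1; order 10: 1; order 20: 1; order 40: 1.
Total: 1 + 1 + 1 + 1 + 1 + 1 + 1 + 1 = 8.

8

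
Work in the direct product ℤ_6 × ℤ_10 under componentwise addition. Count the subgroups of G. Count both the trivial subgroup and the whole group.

|G| = 60, so by Lagrange every subgroup order divides 60. Divisors: 1, 2, 3, 4, 5, 6, 10, 12, 15, 20, 30, 60.
Subgroups by order — order 1: 1; order 2: 3; order 3: 1; order 4: 1; order 5: 1; order 6: 3; order 10: 3; order 12: 1; order 15: 1; order 20: 1; order 30: 3; order 60: 1.
Total: 1 + 3 + 1 + 1 + 1 + 3 + 3 + 1 + 1 + 1 + 3 + 1 = 20.

20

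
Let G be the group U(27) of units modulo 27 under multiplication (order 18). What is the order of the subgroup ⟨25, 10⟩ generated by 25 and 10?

|⟨25⟩| = 9 and |⟨10⟩| = 3, so |H| is a multiple of lcm(9, 3) = 9 and divides |G| = 18.
Closing under the operation: H = {1, 4, 7, 10, 13, 16, 19, 22, 25}, so |H| = 9.

9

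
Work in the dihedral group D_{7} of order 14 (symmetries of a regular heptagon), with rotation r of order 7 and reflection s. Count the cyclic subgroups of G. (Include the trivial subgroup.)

A cyclic subgroup of order d is generated by each of its φ(d) elements of order d, so the cyclic subgroups of order d number (#elements of order d)/φ(d).
Cyclic subgroups by order — order 1: 1; order 2: 7; order 7: 1.
Total: 9.

9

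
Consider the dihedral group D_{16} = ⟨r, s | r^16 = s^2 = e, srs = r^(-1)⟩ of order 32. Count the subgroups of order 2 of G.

17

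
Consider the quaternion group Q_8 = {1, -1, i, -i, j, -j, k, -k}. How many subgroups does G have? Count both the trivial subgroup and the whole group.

6

|G| = 8, so by Lagrange every subgroup order divides 8. Divisors: 1, 2, 4, 8.
Subgroups by order — order 1: 1; order 2: 1; order 4: 3; order 8: 1.
Total: 1 + 1 + 3 + 1 = 6.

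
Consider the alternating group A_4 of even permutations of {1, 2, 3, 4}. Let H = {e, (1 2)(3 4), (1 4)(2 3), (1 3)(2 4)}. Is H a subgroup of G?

Yes

|H| = 4 divides |G| = 12, consistent with Lagrange.
H contains the identity, every element's inverse is in H, and H is closed under ∘: it is a subgroup.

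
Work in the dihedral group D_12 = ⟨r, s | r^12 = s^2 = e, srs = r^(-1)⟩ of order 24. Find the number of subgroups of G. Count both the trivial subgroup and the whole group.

34

|G| = 24, so by Lagrange every subgroup order divides 24. Divisors: 1, 2, 3, 4, 6, 8, 12, 24.
Subgroups by order — order 1: 1; order 2: 13; order 3: 1; order 4: 7; order 6: 5; order 8: 3; order 12: 3; order 24: 1.
Total: 1 + 13 + 1 + 7 + 5 + 3 + 3 + 1 = 34.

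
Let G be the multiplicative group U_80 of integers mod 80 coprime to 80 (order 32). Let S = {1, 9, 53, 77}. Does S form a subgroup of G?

Yes

|S| = 4 divides |G| = 32, consistent with Lagrange.
S contains the identity, every element's inverse is in S, and S is closed under ·: it is a subgroup.
In fact S = ⟨77⟩.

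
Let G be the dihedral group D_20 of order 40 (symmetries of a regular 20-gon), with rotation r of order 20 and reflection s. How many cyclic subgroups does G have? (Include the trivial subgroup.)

Each element a generates a cyclic subgroup ⟨a⟩; distinct elements may generate the same one (a cyclic group of order d has φ(d) generators).
Cyclic subgroups by order — order 1: 1; order 2: 21; order 4: 1; order 5: 1; order 10: 1; order 20: 1.
Total: 26.

26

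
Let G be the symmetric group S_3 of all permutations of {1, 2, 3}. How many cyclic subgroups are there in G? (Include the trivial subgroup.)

5

A cyclic subgroup of order d is generated by each of its φ(d) elements of order d, so the cyclic subgroups of order d number (#elements of order d)/φ(d).
Cyclic subgroups by order — order 1: 1; order 2: 3; order 3: 1.
Total: 5.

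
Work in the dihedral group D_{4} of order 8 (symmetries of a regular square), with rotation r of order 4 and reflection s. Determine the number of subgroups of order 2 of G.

5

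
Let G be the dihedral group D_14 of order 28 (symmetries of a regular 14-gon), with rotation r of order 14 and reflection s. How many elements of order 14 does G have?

The elements of order 14 are: r, r^3, r^5, r^9, r^11, r^13.
That's 6.

6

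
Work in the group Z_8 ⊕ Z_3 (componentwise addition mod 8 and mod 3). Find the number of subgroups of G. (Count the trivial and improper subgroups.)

8

|G| = 24, so by Lagrange every subgroup order divides 24. Divisors: 1, 2, 3, 4, 6, 8, 12, 24.
Subgroups by order — order 1: 1; order 2: 1; order 3: 1; order 4: 1; order 6: 1; order 8: 1; order 12: 1; order 24: 1.
Total: 1 + 1 + 1 + 1 + 1 + 1 + 1 + 1 = 8.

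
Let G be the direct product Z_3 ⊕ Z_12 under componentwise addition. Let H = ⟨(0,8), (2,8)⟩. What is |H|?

9

|⟨(0,8)⟩| = 3 and |⟨(2,8)⟩| = 3, so |H| is a multiple of lcm(3, 3) = 3 and divides |G| = 36.
Closing under the operation: H = {(0,0), (0,4), (0,8), (1,0), (1,4), (1,8), (2,0), (2,4), (2,8)}, so |H| = 9.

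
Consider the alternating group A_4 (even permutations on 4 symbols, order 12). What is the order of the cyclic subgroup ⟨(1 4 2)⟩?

3

Computing powers of (1 4 2): the smallest k with ((1 4 2))^k = e is k = 3.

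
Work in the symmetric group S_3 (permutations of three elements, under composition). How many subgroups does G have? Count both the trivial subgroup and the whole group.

6

|G| = 6, so by Lagrange every subgroup order divides 6. Divisors: 1, 2, 3, 6.
Subgroups by order — order 1: 1; order 2: 3; order 3: 1; order 6: 1.
Total: 1 + 3 + 1 + 1 = 6.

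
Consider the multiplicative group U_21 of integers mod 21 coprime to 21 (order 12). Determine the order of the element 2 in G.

6

Compute successive powers of 2 mod 21: 2, 4, 8, 16, 11, 1; 2^6 ≡ 1 (mod 21).
So |⟨2⟩| = 6.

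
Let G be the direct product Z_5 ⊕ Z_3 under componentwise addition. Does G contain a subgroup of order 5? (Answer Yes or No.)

Yes

5 | 15. A subgroup of order 5 is {(0,0), (1,0), (2,0), (3,0), (4,0)}.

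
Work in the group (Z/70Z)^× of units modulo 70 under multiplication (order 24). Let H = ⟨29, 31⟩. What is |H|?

12

|⟨29⟩| = 2 and |⟨31⟩| = 6, so |H| is a multiple of lcm(2, 6) = 6 and divides |G| = 24.
Closing under the operation: H = {1, 9, 11, 19, 29, 31, 39, 41, 51, 59, 61, 69}, so |H| = 12.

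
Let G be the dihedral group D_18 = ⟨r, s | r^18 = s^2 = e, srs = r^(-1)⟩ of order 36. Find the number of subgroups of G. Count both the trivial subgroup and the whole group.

45

|G| = 36, so by Lagrange every subgroup order divides 36. Divisors: 1, 2, 3, 4, 6, 9, 12, 18, 36.
Subgroups by order — order 1: 1; order 2: 19; order 3: 1; order 4: 9; order 6: 7; order 9: 1; order 12: 3; order 18: 3; order 36: 1.
Total: 1 + 19 + 1 + 9 + 7 + 1 + 3 + 3 + 1 = 45.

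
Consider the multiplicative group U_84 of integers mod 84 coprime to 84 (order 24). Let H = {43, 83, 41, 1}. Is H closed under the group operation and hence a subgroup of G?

|H| = 4 divides |G| = 24, consistent with Lagrange.
H contains the identity, every element's inverse is in H, and H is closed under ·: it is a subgroup.

Yes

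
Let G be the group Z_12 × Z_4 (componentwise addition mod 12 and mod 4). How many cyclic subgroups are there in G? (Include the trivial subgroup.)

20

Each element a generates a cyclic subgroup ⟨a⟩; distinct elements may generate the same one (a cyclic group of order d has φ(d) generators).
Cyclic subgroups by order — order 1: 1; order 2: 3; order 3: 1; order 4: 6; order 6: 3; order 12: 6.
Total: 20.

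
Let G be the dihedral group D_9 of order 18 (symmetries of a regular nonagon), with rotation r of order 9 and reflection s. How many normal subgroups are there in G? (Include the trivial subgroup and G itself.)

G has 16 subgroups. Checking conjugation-invariance by order — order 1: 1/1 normal; order 2: 0/9 normal; order 3: 1/1 normal; order 6: 0/3 normal; order 9: 1/1 normal; order 18: 1/1 normal.
Total normal subgroups: 4.

4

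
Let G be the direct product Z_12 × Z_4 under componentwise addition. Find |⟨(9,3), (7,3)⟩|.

|⟨(9,3)⟩| = 4 and |⟨(7,3)⟩| = 12, so |H| is a multiple of lcm(4, 12) = 12 and divides |G| = 48.
Closing under the operation: H = {(0,0), (0,2), (1,1), (1,3), (2,0), (2,2), (3,1), (3,3), (4,0), (4,2), (5,1), (5,3), (6,0), (6,2), (7,1), (7,3), (8,0), (8,2), (9,1), (9,3), (10,0), (10,2), (11,1), (11,3)}, so |H| = 24.

24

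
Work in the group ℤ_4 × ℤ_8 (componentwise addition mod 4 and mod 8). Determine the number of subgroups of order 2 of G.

3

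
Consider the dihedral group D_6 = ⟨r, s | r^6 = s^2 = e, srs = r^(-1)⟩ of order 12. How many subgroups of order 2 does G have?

7

|G| = 12 and 2 | 12, so subgroups of order 2 are possible by Lagrange.
The subgroups of order 2 are: {e, r^2s}; {e, r^3}; {e, r^3s}; {e, r^4s}; … (7 in all).
So G has 7 subgroups of order 2.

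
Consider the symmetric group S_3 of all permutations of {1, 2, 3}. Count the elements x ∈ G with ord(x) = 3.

The elements of order 3 are: (1 2 3), (1 3 2).
That's 2.

2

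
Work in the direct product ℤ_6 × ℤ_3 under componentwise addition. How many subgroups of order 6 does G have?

4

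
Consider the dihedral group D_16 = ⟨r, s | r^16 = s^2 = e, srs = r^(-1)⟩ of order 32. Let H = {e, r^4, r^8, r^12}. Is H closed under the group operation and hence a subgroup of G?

Yes

|H| = 4 divides |G| = 32, consistent with Lagrange.
H contains the identity, every element's inverse is in H, and H is closed under ·: it is a subgroup.
In fact H = ⟨r^12⟩.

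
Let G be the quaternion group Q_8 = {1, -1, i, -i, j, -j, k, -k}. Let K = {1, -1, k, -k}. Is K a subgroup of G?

|K| = 4 divides |G| = 8, consistent with Lagrange.
K contains the identity, every element's inverse is in K, and K is closed under ·: it is a subgroup.
In fact K = ⟨-k⟩.

Yes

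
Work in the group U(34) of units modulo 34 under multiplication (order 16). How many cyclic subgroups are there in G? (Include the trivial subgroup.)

Group the elements of G by the cyclic subgroup they generate; each cyclic subgroup of order d accounts for φ(d) elements.
Cyclic subgroups by order — order 1: 1; order 2: 1; order 4: 1; order 8: 1; order 16: 1.
Total: 5.

5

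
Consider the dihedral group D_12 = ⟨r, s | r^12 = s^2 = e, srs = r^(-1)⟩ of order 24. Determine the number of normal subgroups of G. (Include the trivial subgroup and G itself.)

9

G has 34 subgroups. Checking conjugation-invariance by order — order 1: 1/1 normal; order 2: 1/13 normal; order 3: 1/1 normal; order 4: 1/7 normal; order 6: 1/5 normal; order 8: 0/3 normal; order 12: 3/3 normal; order 24: 1/1 normal.
Total normal subgroups: 9.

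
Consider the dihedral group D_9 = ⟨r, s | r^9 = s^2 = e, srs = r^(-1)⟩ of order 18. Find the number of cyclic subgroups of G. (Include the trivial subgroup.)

12

A cyclic subgroup of order d is generated by each of its φ(d) elements of order d, so the cyclic subgroups of order d number (#elements of order d)/φ(d).
Cyclic subgroups by order — order 1: 1; order 2: 9; order 3: 1; order 9: 1.
Total: 12.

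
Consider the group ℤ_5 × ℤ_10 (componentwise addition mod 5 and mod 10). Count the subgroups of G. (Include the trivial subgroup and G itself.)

|G| = 50, so by Lagrange every subgroup order divides 50. Divisors: 1, 2, 5, 10, 25, 50.
Subgroups by order — order 1: 1; order 2: 1; order 5: 6; order 10: 6; order 25: 1; order 50: 1.
Total: 1 + 1 + 6 + 6 + 1 + 1 = 16.

16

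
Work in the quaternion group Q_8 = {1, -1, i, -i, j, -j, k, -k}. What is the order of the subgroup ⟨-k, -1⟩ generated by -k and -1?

|⟨-k⟩| = 4 and |⟨-1⟩| = 2, so |H| is a multiple of lcm(4, 2) = 4 and divides |G| = 8.
Closing under the operation: H = {1, -1, k, -k}, so |H| = 4.

4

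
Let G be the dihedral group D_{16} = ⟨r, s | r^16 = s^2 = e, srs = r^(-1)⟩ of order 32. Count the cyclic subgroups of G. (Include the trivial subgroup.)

Group the elements of G by the cyclic subgroup they generate; each cyclic subgroup of order d accounts for φ(d) elements.
Cyclic subgroups by order — order 1: 1; order 2: 17; order 4: 1; order 8: 1; order 16: 1.
Total: 21.

21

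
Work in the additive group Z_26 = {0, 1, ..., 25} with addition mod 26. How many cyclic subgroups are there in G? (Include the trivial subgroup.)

4

A cyclic subgroup of order d is generated by each of its φ(d) elements of order d, so the cyclic subgroups of order d number (#elements of order d)/φ(d).
Cyclic subgroups by order — order 1: 1; order 2: 1; order 13: 1; order 26: 1.
Total: 4.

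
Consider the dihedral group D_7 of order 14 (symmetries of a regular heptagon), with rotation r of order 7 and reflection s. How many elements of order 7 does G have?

6

The elements of order 7 are: r, r^2, r^3, r^4, r^5, r^6.
That's 6.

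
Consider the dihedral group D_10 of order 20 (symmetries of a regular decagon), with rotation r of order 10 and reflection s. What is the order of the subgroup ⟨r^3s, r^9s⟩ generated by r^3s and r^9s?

10

|⟨r^3s⟩| = 2 and |⟨r^9s⟩| = 2, so |H| is a multiple of lcm(2, 2) = 2 and divides |G| = 20.
Closing under the operation: H = {e, r^2, r^4, r^6, r^8, rs, r^3s, r^5s, r^7s, r^9s}, so |H| = 10.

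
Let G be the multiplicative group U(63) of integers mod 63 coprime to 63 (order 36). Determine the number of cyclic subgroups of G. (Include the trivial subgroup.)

20

A cyclic subgroup of order d is generated by each of its φ(d) elements of order d, so the cyclic subgroups of order d number (#elements of order d)/φ(d).
Cyclic subgroups by order — order 1: 1; order 2: 3; order 3: 4; order 6: 12.
Total: 20.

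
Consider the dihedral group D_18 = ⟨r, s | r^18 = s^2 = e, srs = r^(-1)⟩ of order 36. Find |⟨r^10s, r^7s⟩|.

12

|⟨r^10s⟩| = 2 and |⟨r^7s⟩| = 2, so |H| is a multiple of lcm(2, 2) = 2 and divides |G| = 36.
Closing under the operation: H = {e, r^3, r^6, r^9, r^12, r^15, rs, r^4s, r^7s, r^10s, r^13s, r^16s}, so |H| = 12.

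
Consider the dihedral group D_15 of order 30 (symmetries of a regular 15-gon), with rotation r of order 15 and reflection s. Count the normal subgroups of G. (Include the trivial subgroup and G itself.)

5

G has 28 subgroups. Checking conjugation-invariance by order — order 1: 1/1 normal; order 2: 0/15 normal; order 3: 1/1 normal; order 5: 1/1 normal; order 6: 0/5 normal; order 10: 0/3 normal; order 15: 1/1 normal; order 30: 1/1 normal.
Total normal subgroups: 5.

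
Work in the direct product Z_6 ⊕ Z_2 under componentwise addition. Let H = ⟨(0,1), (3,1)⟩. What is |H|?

4

|⟨(0,1)⟩| = 2 and |⟨(3,1)⟩| = 2, so |H| is a multiple of lcm(2, 2) = 2 and divides |G| = 12.
Closing under the operation: H = {(0,0), (0,1), (3,0), (3,1)}, so |H| = 4.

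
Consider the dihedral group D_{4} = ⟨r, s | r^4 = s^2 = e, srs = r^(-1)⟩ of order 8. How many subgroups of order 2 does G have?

5

|G| = 8 and 2 | 8, so subgroups of order 2 are possible by Lagrange.
The subgroups of order 2 are: {e, r^2}; {e, r^2s}; {e, r^3s}; {e, rs}; … (5 in all).
So G has 5 subgroups of order 2.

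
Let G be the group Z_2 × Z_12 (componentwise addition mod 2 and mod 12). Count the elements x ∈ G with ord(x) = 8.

0

An element (a,b) has order lcm(ord(a), ord(b)); count pairs with lcm equal to 8.
Enumerating gives 0 such elements.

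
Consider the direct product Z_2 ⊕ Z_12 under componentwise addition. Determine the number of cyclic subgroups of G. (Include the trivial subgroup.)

Each element a generates a cyclic subgroup ⟨a⟩; distinct elements may generate the same one (a cyclic group of order d has φ(d) generators).
Cyclic subgroups by order — order 1: 1; order 2: 3; order 3: 1; order 4: 2; order 6: 3; order 12: 2.
Total: 12.

12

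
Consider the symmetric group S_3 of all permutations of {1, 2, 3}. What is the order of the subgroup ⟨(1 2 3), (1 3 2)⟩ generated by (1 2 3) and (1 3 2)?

|⟨(1 2 3)⟩| = 3 and |⟨(1 3 2)⟩| = 3, so |H| is a multiple of lcm(3, 3) = 3 and divides |G| = 6.
Closing under the operation: H = {e, (1 2 3), (1 3 2)}, so |H| = 3.

3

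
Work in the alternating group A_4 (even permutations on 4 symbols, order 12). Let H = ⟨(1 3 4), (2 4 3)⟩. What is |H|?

12

|⟨(1 3 4)⟩| = 3 and |⟨(2 4 3)⟩| = 3, so |H| is a multiple of lcm(3, 3) = 3 and divides |G| = 12.
Closing {(1 3 4), (2 4 3)} under the group operation gives all of G, so |H| = 12.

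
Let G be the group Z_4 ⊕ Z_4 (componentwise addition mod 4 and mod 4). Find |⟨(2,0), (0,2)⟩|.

4

|⟨(2,0)⟩| = 2 and |⟨(0,2)⟩| = 2, so |H| is a multiple of lcm(2, 2) = 2 and divides |G| = 16.
Closing under the operation: H = {(0,0), (0,2), (2,0), (2,2)}, so |H| = 4.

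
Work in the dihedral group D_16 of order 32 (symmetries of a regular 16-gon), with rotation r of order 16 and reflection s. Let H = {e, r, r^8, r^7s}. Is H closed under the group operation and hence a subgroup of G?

r ∈ H but its inverse r^15 ∉ H, so H is not a subgroup.

No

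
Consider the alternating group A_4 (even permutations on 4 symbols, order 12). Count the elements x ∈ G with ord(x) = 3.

8

The elements of order 3 are: (2 3 4), (2 4 3), (1 2 3), (1 2 4), (1 3 2), (1 3 4), (1 4 2), (1 4 3).
That's 8.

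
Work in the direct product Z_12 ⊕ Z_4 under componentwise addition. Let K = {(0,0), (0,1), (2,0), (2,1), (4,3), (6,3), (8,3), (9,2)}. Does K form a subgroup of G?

No

(0,1) ∈ K but its inverse (0,3) ∉ K, so K is not a subgroup.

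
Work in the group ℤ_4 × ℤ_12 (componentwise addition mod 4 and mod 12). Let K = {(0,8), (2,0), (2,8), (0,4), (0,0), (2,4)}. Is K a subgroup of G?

|K| = 6 divides |G| = 48, consistent with Lagrange.
K contains the identity, every element's inverse is in K, and K is closed under +: it is a subgroup.
In fact K = ⟨(2,4)⟩.

Yes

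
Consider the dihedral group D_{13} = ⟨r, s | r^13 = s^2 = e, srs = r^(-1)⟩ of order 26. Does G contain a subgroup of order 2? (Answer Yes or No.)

Yes

2 | 26. A subgroup of order 2 is {e, r^10s}.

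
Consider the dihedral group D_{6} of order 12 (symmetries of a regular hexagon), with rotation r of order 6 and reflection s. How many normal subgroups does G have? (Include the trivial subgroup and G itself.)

7

G has 16 subgroups. Checking conjugation-invariance by order — order 1: 1/1 normal; order 2: 1/7 normal; order 3: 1/1 normal; order 4: 0/3 normal; order 6: 3/3 normal; order 12: 1/1 normal.
Total normal subgroups: 7.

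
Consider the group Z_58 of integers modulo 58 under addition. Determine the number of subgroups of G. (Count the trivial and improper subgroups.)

4

A cyclic group of order 58 has exactly one subgroup for each divisor of 58.
Divisors of 58: 1, 2, 29, 58.
So Z_58 has 4 subgroups.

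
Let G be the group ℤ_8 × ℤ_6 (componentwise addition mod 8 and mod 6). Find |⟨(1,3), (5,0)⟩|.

|⟨(1,3)⟩| = 8 and |⟨(5,0)⟩| = 8, so |H| is a multiple of lcm(8, 8) = 8 and divides |G| = 48.
Closing under the operation: H = {(0,0), (0,3), (1,0), (1,3), (2,0), (2,3), (3,0), (3,3), (4,0), (4,3), (5,0), (5,3), (6,0), (6,3), (7,0), (7,3)}, so |H| = 16.

16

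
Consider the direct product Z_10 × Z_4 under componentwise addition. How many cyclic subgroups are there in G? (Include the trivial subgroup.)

A cyclic subgroup of order d is generated by each of its φ(d) elements of order d, so the cyclic subgroups of order d number (#elements of order d)/φ(d).
Cyclic subgroups by order — order 1: 1; order 2: 3; order 4: 2; order 5: 1; order 10: 3; order 20: 2.
Total: 12.

12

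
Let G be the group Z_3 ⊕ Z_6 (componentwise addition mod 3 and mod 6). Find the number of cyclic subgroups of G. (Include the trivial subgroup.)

10

Group the elements of G by the cyclic subgroup they generate; each cyclic subgroup of order d accounts for φ(d) elements.
Cyclic subgroups by order — order 1: 1; order 2: 1; order 3: 4; order 6: 4.
Total: 10.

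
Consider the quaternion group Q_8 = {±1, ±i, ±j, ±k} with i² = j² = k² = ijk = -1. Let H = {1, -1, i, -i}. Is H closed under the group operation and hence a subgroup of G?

Yes

|H| = 4 divides |G| = 8, consistent with Lagrange.
H contains the identity, every element's inverse is in H, and H is closed under ·: it is a subgroup.
In fact H = ⟨-i⟩.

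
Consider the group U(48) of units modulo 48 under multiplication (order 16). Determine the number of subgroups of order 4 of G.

11

|G| = 16 and 4 | 16, so subgroups of order 4 are possible by Lagrange.
The subgroups of order 4 are: {1, 11, 25, 35}; {1, 13, 25, 37}; {1, 7, 17, 23}; {1, 17, 25, 41}; … (11 in all).
So G has 11 subgroups of order 4.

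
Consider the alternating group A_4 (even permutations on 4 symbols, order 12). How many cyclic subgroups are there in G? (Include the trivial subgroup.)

8

Group the elements of G by the cyclic subgroup they generate; each cyclic subgroup of order d accounts for φ(d) elements.
Cyclic subgroups by order — order 1: 1; order 2: 3; order 3: 4.
Total: 8.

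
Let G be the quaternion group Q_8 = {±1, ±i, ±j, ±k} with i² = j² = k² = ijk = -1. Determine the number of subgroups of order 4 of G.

3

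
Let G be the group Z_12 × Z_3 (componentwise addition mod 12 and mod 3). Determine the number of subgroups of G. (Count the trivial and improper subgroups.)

18

|G| = 36, so by Lagrange every subgroup order divides 36. Divisors: 1, 2, 3, 4, 6, 9, 12, 18, 36.
Subgroups by order — order 1: 1; order 2: 1; order 3: 4; order 4: 1; order 6: 4; order 9: 1; order 12: 4; order 18: 1; order 36: 1.
Total: 1 + 1 + 4 + 1 + 4 + 1 + 4 + 1 + 1 = 18.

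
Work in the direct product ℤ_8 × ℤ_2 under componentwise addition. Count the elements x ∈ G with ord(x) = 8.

8

An element (a,b) has order lcm(ord(a), ord(b)); count pairs with lcm equal to 8.
Enumerating gives 8 such elements.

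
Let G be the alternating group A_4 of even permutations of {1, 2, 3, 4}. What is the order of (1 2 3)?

3

Computing powers of (1 2 3): the smallest k with ((1 2 3))^k = e is k = 3.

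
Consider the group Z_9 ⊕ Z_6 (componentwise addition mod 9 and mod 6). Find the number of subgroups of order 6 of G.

|G| = 54 and 6 | 54, so subgroups of order 6 are possible by Lagrange.
The subgroups of order 6 are: {(0,0), (0,1), (0,2), (0,3), (0,4), (0,5)}; {(0,0), (0,3), (3,0), (3,3), (6,0), (6,3)}; {(0,0), (0,3), (3,1), (3,4), (6,2), (6,5)}; {(0,0), (0,3), (3,2), (3,5), (6,1), (6,4)}.
So G has 4 subgroups of order 6.

4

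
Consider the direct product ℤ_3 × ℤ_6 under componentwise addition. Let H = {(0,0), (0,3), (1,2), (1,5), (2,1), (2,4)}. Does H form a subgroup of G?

|H| = 6 divides |G| = 18, consistent with Lagrange.
H contains the identity, every element's inverse is in H, and H is closed under +: it is a subgroup.
In fact H = ⟨(2,1)⟩.

Yes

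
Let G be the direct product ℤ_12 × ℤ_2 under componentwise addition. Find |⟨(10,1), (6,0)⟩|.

12

|⟨(10,1)⟩| = 6 and |⟨(6,0)⟩| = 2, so |H| is a multiple of lcm(6, 2) = 6 and divides |G| = 24.
Closing under the operation: H = {(0,0), (0,1), (2,0), (2,1), (4,0), (4,1), (6,0), (6,1), (8,0), (8,1), (10,0), (10,1)}, so |H| = 12.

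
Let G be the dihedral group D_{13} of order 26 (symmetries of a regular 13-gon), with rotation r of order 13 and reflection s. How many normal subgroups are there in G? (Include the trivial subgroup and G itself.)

3

G has 16 subgroups. Checking conjugation-invariance by order — order 1: 1/1 normal; order 2: 0/13 normal; order 13: 1/1 normal; order 26: 1/1 normal.
Total normal subgroups: 3.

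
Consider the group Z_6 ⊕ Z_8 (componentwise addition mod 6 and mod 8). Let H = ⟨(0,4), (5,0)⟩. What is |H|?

12

|⟨(0,4)⟩| = 2 and |⟨(5,0)⟩| = 6, so |H| is a multiple of lcm(2, 6) = 6 and divides |G| = 48.
Closing under the operation: H = {(0,0), (0,4), (1,0), (1,4), (2,0), (2,4), (3,0), (3,4), (4,0), (4,4), (5,0), (5,4)}, so |H| = 12.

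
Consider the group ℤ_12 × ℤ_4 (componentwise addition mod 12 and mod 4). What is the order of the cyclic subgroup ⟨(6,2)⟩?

2

The order of (6,2) in Z_12 × Z_4 is lcm(ord(6) in Z_12, ord(2) in Z_4).
ord(6) = 2 and ord(2) = 2, so |⟨(6,2)⟩| = lcm(2, 2) = 2.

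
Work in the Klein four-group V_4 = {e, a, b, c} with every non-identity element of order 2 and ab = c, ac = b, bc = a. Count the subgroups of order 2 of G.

|G| = 4 and 2 | 4, so subgroups of order 2 are possible by Lagrange.
The subgroups of order 2 are: {e, a}; {e, b}; {e, c}.
So G has 3 subgroups of order 2.

3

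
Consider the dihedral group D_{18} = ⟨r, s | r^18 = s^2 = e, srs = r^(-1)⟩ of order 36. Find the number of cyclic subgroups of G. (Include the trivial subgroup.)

24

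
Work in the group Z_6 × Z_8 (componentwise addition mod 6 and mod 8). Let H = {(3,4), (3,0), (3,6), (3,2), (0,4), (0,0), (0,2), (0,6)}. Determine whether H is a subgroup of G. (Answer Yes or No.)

|H| = 8 divides |G| = 48, consistent with Lagrange.
H contains the identity, every element's inverse is in H, and H is closed under +: it is a subgroup.

Yes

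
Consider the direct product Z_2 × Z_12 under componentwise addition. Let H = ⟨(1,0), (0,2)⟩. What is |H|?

|⟨(1,0)⟩| = 2 and |⟨(0,2)⟩| = 6, so |H| is a multiple of lcm(2, 6) = 6 and divides |G| = 24.
Closing under the operation: H = {(0,0), (0,2), (0,4), (0,6), (0,8), (0,10), (1,0), (1,2), (1,4), (1,6), (1,8), (1,10)}, so |H| = 12.

12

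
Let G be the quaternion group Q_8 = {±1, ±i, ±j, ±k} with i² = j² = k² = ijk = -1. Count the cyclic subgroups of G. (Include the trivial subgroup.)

5

Group the elements of G by the cyclic subgroup they generate; each cyclic subgroup of order d accounts for φ(d) elements.
Cyclic subgroups by order — order 1: 1; order 2: 1; order 4: 3.
Total: 5.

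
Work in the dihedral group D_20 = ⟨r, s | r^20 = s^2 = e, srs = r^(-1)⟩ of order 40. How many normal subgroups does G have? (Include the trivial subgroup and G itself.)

G has 48 subgroups. Checking conjugation-invariance by order — order 1: 1/1 normal; order 2: 1/21 normal; order 4: 1/11 normal; order 5: 1/1 normal; order 8: 0/5 normal; order 10: 1/5 normal; order 20: 3/3 normal; order 40: 1/1 normal.
Total normal subgroups: 9.

9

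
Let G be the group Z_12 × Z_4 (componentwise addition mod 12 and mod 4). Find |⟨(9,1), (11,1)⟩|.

24

|⟨(9,1)⟩| = 4 and |⟨(11,1)⟩| = 12, so |H| is a multiple of lcm(4, 12) = 12 and divides |G| = 48.
Closing under the operation: H = {(0,0), (0,2), (1,1), (1,3), (2,0), (2,2), (3,1), (3,3), (4,0), (4,2), (5,1), (5,3), (6,0), (6,2), (7,1), (7,3), (8,0), (8,2), (9,1), (9,3), (10,0), (10,2), (11,1), (11,3)}, so |H| = 24.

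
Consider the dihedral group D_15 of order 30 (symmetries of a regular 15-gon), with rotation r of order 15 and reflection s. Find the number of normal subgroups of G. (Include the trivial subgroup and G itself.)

5

G has 28 subgroups. Checking conjugation-invariance by order — order 1: 1/1 normal; order 2: 0/15 normal; order 3: 1/1 normal; order 5: 1/1 normal; order 6: 0/5 normal; order 10: 0/3 normal; order 15: 1/1 normal; order 30: 1/1 normal.
Total normal subgroups: 5.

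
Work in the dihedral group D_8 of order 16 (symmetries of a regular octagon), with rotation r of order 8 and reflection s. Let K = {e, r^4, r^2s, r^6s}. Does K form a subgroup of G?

|K| = 4 divides |G| = 16, consistent with Lagrange.
K contains the identity, every element's inverse is in K, and K is closed under ·: it is a subgroup.

Yes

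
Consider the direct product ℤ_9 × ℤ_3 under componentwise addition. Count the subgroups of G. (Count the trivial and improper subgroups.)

10

|G| = 27, so by Lagrange every subgroup order divides 27. Divisors: 1, 3, 9, 27.
Subgroups by order — order 1: 1; order 3: 4; order 9: 4; order 27: 1.
Total: 1 + 4 + 4 + 1 = 10.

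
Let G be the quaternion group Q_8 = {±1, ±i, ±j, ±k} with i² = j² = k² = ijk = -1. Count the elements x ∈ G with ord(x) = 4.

The elements of order 4 are: i, -i, j, -j, k, -k.
That's 6.

6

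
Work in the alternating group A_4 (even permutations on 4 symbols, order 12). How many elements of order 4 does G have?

No element of G has order 4 (even though 4 | 12).

0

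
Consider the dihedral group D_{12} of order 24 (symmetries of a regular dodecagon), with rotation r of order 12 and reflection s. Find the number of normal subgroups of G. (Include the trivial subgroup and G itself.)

G has 34 subgroups. Checking conjugation-invariance by order — order 1: 1/1 normal; order 2: 1/13 normal; order 3: 1/1 normal; order 4: 1/7 normal; order 6: 1/5 normal; order 8: 0/3 normal; order 12: 3/3 normal; order 24: 1/1 normal.
Total normal subgroups: 9.

9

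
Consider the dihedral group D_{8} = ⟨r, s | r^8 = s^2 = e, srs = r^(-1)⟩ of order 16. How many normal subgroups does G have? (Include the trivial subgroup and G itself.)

7

G has 19 subgroups. Checking conjugation-invariance by order — order 1: 1/1 normal; order 2: 1/9 normal; order 4: 1/5 normal; order 8: 3/3 normal; order 16: 1/1 normal.
Total normal subgroups: 7.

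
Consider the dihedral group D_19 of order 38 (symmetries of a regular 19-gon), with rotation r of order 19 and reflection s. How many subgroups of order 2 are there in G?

|G| = 38 and 2 | 38, so subgroups of order 2 are possible by Lagrange.
The subgroups of order 2 are: {e, r^10s}; {e, r^11s}; {e, r^12s}; {e, r^13s}; … (19 in all).
So G has 19 subgroups of order 2.

19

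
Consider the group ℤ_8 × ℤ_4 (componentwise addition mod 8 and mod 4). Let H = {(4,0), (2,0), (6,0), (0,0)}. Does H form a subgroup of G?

Yes

|H| = 4 divides |G| = 32, consistent with Lagrange.
H contains the identity, every element's inverse is in H, and H is closed under +: it is a subgroup.
In fact H = ⟨(6,0)⟩.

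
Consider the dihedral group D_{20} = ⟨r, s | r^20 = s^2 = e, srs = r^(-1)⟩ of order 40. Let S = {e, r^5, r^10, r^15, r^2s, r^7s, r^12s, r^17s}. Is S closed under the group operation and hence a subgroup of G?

|S| = 8 divides |G| = 40, consistent with Lagrange.
S contains the identity, every element's inverse is in S, and S is closed under ·: it is a subgroup.

Yes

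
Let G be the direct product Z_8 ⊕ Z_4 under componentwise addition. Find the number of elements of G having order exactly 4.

12

An element (a,b) has order lcm(ord(a), ord(b)); count pairs with lcm equal to 4.
Enumerating gives 12 such elements.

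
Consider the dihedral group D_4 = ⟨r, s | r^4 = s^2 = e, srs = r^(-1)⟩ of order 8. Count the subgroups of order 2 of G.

|G| = 8 and 2 | 8, so subgroups of order 2 are possible by Lagrange.
The subgroups of order 2 are: {e, r^2}; {e, r^2s}; {e, r^3s}; {e, rs}; … (5 in all).
So G has 5 subgroups of order 2.

5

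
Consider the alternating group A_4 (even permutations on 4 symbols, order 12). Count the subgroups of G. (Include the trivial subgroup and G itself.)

|G| = 12, so by Lagrange every subgroup order divides 12. Divisors: 1, 2, 3, 4, 6, 12.
Subgroups by order — order 1: 1; order 2: 3; order 3: 4; order 4: 1; order 6: 0; order 12: 1.
Total: 1 + 3 + 4 + 1 + 0 + 1 = 10.

10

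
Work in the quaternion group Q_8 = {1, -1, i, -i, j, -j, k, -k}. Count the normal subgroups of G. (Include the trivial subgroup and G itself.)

G has 6 subgroups. Checking conjugation-invariance by order — order 1: 1/1 normal; order 2: 1/1 normal; order 4: 3/3 normal; order 8: 1/1 normal.
Total normal subgroups: 6.

6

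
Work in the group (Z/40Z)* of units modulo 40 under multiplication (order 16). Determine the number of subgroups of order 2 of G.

7

|G| = 16 and 2 | 16, so subgroups of order 2 are possible by Lagrange.
The subgroups of order 2 are: {1, 11}; {1, 19}; {1, 21}; {1, 29}; … (7 in all).
So G has 7 subgroups of order 2.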